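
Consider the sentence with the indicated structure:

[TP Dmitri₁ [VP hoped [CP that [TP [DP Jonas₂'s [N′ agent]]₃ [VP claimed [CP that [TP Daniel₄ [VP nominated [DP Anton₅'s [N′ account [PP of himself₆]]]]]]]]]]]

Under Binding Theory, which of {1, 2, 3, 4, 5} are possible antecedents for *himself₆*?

{5}

*himself* is an anaphor, so Principle A applies: it must be bound in its binding domain.
Binding domain of *himself₆*: the possessed DP, whose subject is Anton₅.
*Dmitri₁* c-commands the anaphor but is outside its binding domain → cannot satisfy Principle A.
*Jonas₂* does not c-command the anaphor → cannot bind it.
*[Jonas₂'s agent]₃* c-commands the anaphor but is outside its binding domain → cannot satisfy Principle A.
*Daniel₄* c-commands the anaphor but is outside its binding domain → cannot satisfy Principle A.
*Anton₅* c-commands the anaphor within its binding domain → licit binder.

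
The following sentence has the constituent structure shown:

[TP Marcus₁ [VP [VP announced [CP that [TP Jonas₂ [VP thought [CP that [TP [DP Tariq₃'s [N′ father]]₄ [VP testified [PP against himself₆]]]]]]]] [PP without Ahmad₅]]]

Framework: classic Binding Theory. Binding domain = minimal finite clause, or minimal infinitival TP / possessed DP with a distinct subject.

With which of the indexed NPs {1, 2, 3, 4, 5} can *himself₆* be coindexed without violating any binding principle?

*himself* is an anaphor, so Principle A applies: it must be bound in its binding domain.
Binding domain of *himself₆*: the embedded TP, whose subject is [Tariq₃'s father]₄.
*Marcus₁* c-commands the anaphor but is outside its binding domain → cannot satisfy Principle A.
*Jonas₂* c-commands the anaphor but is outside its binding domain → cannot satisfy Principle A.
*Tariq₃* does not c-command the anaphor → cannot bind it.
*[Tariq₃'s father]₄* c-commands the anaphor within its binding domain → licit binder.
*Ahmad₅* does not c-command the anaphor → cannot bind it.

{4}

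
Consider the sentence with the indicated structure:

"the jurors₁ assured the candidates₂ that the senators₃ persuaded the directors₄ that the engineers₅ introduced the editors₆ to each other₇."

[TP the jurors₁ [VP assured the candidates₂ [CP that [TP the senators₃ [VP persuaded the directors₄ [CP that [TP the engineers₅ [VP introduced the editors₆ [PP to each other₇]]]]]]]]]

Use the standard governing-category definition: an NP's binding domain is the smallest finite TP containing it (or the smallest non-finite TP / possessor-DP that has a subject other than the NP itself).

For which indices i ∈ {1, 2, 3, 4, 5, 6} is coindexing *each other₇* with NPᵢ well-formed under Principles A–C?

{5, 6}

*each other* is an anaphor, so Principle A applies: it must be bound in its binding domain.
Binding domain of *each other₇*: the embedded TP, whose subject is the engineers₅.
*the jurors₁* c-commands the anaphor but is outside its binding domain → cannot satisfy Principle A.
*the candidates₂* c-commands the anaphor but is outside its binding domain → cannot satisfy Principle A.
*the senators₃* c-commands the anaphor but is outside its binding domain → cannot satisfy Principle A.
*the directors₄* c-commands the anaphor but is outside its binding domain → cannot satisfy Principle A.
*the engineers₅* c-commands the anaphor within its binding domain → licit binder.
*the editors₆* c-commands the anaphor within its binding domain → licit binder.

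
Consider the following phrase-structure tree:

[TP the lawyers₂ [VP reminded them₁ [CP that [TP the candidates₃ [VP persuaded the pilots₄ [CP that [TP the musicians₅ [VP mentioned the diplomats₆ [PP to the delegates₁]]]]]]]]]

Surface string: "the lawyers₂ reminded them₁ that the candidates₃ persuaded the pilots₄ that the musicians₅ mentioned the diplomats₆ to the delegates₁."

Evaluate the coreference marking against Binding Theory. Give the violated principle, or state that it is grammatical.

Principle C

The two coindexed NPs are *them₁* and *the delegates₁*.
*the delegates₁* is an R-expression. Principle C requires it to be free everywhere.
*them₁* c-commands it and carries the same index.
The R-expression is bound → Principle C violation.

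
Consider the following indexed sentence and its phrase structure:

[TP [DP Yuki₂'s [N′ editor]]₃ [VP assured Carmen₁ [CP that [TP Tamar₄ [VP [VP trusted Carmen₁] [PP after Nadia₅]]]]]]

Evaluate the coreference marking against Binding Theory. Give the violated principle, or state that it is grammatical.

Principle C

The two coindexed NPs are *Carmen₁* (the higher occurrence) and *Carmen₁* (the lower occurrence).
*Carmen₁* (the lower occurrence) is an R-expression. Principle C requires it to be free everywhere.
*Carmen₁* (the higher occurrence) c-commands it and carries the same index.
The R-expression is bound → Principle C violation.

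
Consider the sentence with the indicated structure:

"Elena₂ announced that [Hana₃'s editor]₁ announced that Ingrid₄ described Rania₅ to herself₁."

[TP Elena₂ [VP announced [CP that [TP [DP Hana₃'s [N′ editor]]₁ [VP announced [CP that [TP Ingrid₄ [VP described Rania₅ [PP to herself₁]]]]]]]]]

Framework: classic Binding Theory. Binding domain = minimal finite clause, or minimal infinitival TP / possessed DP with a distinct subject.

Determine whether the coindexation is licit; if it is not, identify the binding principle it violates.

The two coindexed NPs are *[Hana₃'s editor]₁* and *herself₁*.
*herself₁* is an anaphor. Principle A requires it to be bound within its binding domain — the embedded TP, whose subject is Ingrid₄.
Within that domain it is c-commanded by *Ingrid₄*, *Rania₅*, none of which share its index.
*[Hana₃'s editor]₁* does c-command the anaphor, but from outside its binding domain.
The anaphor is unbound in its domain → Principle A violation.

Principle A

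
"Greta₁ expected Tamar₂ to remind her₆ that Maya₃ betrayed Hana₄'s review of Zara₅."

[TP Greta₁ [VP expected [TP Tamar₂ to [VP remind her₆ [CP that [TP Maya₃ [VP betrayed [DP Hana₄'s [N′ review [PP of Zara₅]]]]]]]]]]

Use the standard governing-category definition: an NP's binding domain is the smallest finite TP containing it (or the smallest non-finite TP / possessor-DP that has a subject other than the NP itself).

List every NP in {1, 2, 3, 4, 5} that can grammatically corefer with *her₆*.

{1}

*her* is a pronoun, so Principle B applies: it must be free in its binding domain.
Binding domain of *her₆*: the embedded TP, whose subject is Tamar₂.
*Greta₁* c-commands the pronoun but from outside its binding domain, and is not c-commanded by it → coindexation permitted.
*Tamar₂* c-commands the pronoun within its binding domain → coindexation would violate Principle B.
*Maya₃*: the pronoun c-commands this R-expression → coindexation would violate Principle C on *Maya₃*.
*Hana₄*: the pronoun c-commands this R-expression → coindexation would violate Principle C on *Hana₄*.
*Zara₅*: the pronoun c-commands this R-expression → coindexation would violate Principle C on *Zara₅*.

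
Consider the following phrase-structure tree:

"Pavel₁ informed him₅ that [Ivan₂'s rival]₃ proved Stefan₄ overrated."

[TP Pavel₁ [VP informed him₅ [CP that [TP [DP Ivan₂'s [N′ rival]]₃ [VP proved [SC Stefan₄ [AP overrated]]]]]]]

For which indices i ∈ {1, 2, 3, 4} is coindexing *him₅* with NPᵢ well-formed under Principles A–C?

*him* is a pronoun, so Principle B applies: it must be free in its binding domain.
Binding domain of *him₅*: the matrix TP, whose subject is Pavel₁.
*Pavel₁* c-commands the pronoun within its binding domain → coindexation would violate Principle B.
*Ivan₂*: the pronoun c-commands this R-expression → coindexation would violate Principle C on *Ivan₂*.
*[Ivan₂'s rival]₃*: the pronoun c-commands this R-expression → coindexation would violate Principle C on *[Ivan₂'s rival]₃*.
*Stefan₄*: the pronoun c-commands this R-expression → coindexation would violate Principle C on *Stefan₄*.

none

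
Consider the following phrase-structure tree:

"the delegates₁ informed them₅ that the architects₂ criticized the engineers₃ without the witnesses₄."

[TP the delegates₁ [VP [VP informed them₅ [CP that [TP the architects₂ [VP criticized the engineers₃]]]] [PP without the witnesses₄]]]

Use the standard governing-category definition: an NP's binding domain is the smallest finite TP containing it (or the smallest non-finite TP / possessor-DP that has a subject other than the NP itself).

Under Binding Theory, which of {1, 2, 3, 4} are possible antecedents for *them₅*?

*them* is a pronoun, so Principle B applies: it must be free in its binding domain.
Binding domain of *them₅*: the matrix TP, whose subject is the delegates₁.
*the delegates₁* c-commands the pronoun within its binding domain → coindexation would violate Principle B.
*the architects₂*: the pronoun c-commands this R-expression → coindexation would violate Principle C on *the architects₂*.
*the engineers₃*: the pronoun c-commands this R-expression → coindexation would violate Principle C on *the engineers₃*.
*the witnesses₄* and the pronoun do not c-command one another → neither Principle B nor Principle C is at stake; coindexation permitted.

{4}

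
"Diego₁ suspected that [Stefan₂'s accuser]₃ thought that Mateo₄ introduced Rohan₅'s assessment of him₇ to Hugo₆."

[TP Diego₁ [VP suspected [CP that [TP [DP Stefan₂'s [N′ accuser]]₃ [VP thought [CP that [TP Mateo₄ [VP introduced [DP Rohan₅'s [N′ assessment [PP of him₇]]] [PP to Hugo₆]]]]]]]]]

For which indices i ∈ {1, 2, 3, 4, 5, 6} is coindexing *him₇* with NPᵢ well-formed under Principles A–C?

{1, 2, 3, 4, 6}

*him* is a pronoun, so Principle B applies: it must be free in its binding domain.
Binding domain of *him₇*: the possessed DP, whose subject is Rohan₅.
*Diego₁* c-commands the pronoun but from outside its binding domain, and is not c-commanded by it → coindexation permitted.
*Stefan₂* and the pronoun do not c-command one another → neither Principle B nor Principle C is at stake; coindexation permitted.
*[Stefan₂'s accuser]₃* c-commands the pronoun but from outside its binding domain, and is not c-commanded by it → coindexation permitted.
*Mateo₄* c-commands the pronoun but from outside its binding domain, and is not c-commanded by it → coindexation permitted.
*Rohan₅* c-commands the pronoun within its binding domain → coindexation would violate Principle B.
*Hugo₆* and the pronoun do not c-command one another → neither Principle B nor Principle C is at stake; coindexation permitted.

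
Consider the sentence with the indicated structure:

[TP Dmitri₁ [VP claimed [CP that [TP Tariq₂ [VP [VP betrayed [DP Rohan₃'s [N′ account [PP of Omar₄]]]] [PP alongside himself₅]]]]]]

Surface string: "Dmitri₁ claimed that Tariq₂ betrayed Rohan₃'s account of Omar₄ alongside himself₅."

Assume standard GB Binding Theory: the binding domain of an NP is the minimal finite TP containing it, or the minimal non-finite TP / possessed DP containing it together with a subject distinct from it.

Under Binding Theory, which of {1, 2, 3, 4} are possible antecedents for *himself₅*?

{2}

*himself* is an anaphor, so Principle A applies: it must be bound in its binding domain.
Binding domain of *himself₅*: the embedded TP, whose subject is Tariq₂.
*Dmitri₁* c-commands the anaphor but is outside its binding domain → cannot satisfy Principle A.
*Tariq₂* c-commands the anaphor within its binding domain → licit binder.
*Rohan₃* does not c-command the anaphor → cannot bind it.
*Omar₄* does not c-command the anaphor → cannot bind it.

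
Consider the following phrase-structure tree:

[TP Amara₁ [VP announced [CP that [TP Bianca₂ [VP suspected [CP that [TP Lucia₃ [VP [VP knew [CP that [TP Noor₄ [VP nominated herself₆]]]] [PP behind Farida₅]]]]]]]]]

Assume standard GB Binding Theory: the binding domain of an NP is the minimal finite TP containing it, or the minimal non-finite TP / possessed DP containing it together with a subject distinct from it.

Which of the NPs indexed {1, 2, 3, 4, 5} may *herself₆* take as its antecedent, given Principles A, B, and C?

{4}

*herself* is an anaphor, so Principle A applies: it must be bound in its binding domain.
Binding domain of *herself₆*: the embedded TP, whose subject is Noor₄.
*Amara₁* c-commands the anaphor but is outside its binding domain → cannot satisfy Principle A.
*Bianca₂* c-commands the anaphor but is outside its binding domain → cannot satisfy Principle A.
*Lucia₃* c-commands the anaphor but is outside its binding domain → cannot satisfy Principle A.
*Noor₄* c-commands the anaphor within its binding domain → licit binder.
*Farida₅* does not c-command the anaphor → cannot bind it.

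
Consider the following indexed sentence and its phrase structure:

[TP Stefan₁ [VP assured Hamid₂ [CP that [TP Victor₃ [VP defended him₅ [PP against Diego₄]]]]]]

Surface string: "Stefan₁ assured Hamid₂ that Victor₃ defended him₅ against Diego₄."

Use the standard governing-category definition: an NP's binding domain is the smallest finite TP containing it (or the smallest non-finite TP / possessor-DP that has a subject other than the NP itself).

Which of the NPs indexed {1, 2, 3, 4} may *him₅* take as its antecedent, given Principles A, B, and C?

*him* is a pronoun, so Principle B applies: it must be free in its binding domain.
Binding domain of *him₅*: the embedded TP, whose subject is Victor₃.
*Stefan₁* c-commands the pronoun but from outside its binding domain, and is not c-commanded by it → coindexation permitted.
*Hamid₂* c-commands the pronoun but from outside its binding domain, and is not c-commanded by it → coindexation permitted.
*Victor₃* c-commands the pronoun within its binding domain → coindexation would violate Principle B.
*Diego₄*: the pronoun c-commands this R-expression → coindexation would violate Principle C on *Diego₄*.

{1, 2}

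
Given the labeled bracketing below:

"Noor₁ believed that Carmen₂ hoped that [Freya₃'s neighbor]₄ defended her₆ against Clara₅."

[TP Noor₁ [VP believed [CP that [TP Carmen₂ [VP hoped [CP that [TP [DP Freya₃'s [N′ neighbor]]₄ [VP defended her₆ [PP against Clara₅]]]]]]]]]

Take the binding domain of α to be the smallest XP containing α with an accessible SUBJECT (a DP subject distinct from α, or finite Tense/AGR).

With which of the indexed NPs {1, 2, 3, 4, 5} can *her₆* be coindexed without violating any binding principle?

*her* is a pronoun, so Principle B applies: it must be free in its binding domain.
Binding domain of *her₆*: the embedded TP, whose subject is [Freya₃'s neighbor]₄.
*Noor₁* c-commands the pronoun but from outside its binding domain, and is not c-commanded by it → coindexation permitted.
*Carmen₂* c-commands the pronoun but from outside its binding domain, and is not c-commanded by it → coindexation permitted.
*Freya₃* and the pronoun do not c-command one another → neither Principle B nor Principle C is at stake; coindexation permitted.
*[Freya₃'s neighbor]₄* c-commands the pronoun within its binding domain → coindexation would violate Principle B.
*Clara₅*: the pronoun c-commands this R-expression → coindexation would violate Principle C on *Clara₅*.

{1, 2, 3}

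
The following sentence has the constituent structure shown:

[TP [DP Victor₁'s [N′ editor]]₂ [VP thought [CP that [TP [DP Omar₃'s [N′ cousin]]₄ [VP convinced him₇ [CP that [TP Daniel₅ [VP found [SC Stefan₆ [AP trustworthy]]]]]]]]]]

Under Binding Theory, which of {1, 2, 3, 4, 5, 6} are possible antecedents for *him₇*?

{1, 2, 3}

*him* is a pronoun, so Principle B applies: it must be free in its binding domain.
Binding domain of *him₇*: the embedded TP, whose subject is [Omar₃'s cousin]₄.
*Victor₁* and the pronoun do not c-command one another → neither Principle B nor Principle C is at stake; coindexation permitted.
*[Victor₁'s editor]₂* c-commands the pronoun but from outside its binding domain, and is not c-commanded by it → coindexation permitted.
*Omar₃* and the pronoun do not c-command one another → neither Principle B nor Principle C is at stake; coindexation permitted.
*[Omar₃'s cousin]₄* c-commands the pronoun within its binding domain → coindexation would violate Principle B.
*Daniel₅*: the pronoun c-commands this R-expression → coindexation would violate Principle C on *Daniel₅*.
*Stefan₆*: the pronoun c-commands this R-expression → coindexation would violate Principle C on *Stefan₆*.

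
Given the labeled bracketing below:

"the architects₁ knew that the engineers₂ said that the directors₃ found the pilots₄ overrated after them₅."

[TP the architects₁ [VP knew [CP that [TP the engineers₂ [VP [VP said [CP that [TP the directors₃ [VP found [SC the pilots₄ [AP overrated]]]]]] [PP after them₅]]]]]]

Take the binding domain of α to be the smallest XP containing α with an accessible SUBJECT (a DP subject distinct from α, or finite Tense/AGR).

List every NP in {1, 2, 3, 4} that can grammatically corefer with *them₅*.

{1, 3, 4}

*them* is a pronoun, so Principle B applies: it must be free in its binding domain.
Binding domain of *them₅*: the embedded TP, whose subject is the engineers₂.
*the architects₁* c-commands the pronoun but from outside its binding domain, and is not c-commanded by it → coindexation permitted.
*the engineers₂* c-commands the pronoun within its binding domain → coindexation would violate Principle B.
*the directors₃* and the pronoun do not c-command one another → neither Principle B nor Principle C is at stake; coindexation permitted.
*the pilots₄* and the pronoun do not c-command one another → neither Principle B nor Principle C is at stake; coindexation permitted.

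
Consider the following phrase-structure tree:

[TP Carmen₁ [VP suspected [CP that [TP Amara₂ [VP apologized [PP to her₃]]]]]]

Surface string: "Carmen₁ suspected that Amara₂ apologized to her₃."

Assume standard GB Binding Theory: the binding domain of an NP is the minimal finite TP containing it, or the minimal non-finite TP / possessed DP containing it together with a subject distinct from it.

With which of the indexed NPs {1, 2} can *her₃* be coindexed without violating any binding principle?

*her* is a pronoun, so Principle B applies: it must be free in its binding domain.
Binding domain of *her₃*: the embedded TP, whose subject is Amara₂.
*Carmen₁* c-commands the pronoun but from outside its binding domain, and is not c-commanded by it → coindexation permitted.
*Amara₂* c-commands the pronoun within its binding domain → coindexation would violate Principle B.

{1}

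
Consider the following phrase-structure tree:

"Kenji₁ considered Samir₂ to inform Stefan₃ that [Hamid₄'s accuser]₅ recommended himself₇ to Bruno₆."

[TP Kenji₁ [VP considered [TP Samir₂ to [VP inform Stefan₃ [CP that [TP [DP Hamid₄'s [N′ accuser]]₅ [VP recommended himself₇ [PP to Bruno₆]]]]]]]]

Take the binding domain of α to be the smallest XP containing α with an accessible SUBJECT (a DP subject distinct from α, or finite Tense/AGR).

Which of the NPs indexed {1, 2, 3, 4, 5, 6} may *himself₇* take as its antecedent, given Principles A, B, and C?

{5}

*himself* is an anaphor, so Principle A applies: it must be bound in its binding domain.
Binding domain of *himself₇*: the embedded TP, whose subject is [Hamid₄'s accuser]₅.
*Kenji₁* c-commands the anaphor but is outside its binding domain → cannot satisfy Principle A.
*Samir₂* c-commands the anaphor but is outside its binding domain → cannot satisfy Principle A.
*Stefan₃* c-commands the anaphor but is outside its binding domain → cannot satisfy Principle A.
*Hamid₄* does not c-command the anaphor → cannot bind it.
*[Hamid₄'s accuser]₅* c-commands the anaphor within its binding domain → licit binder.
*Bruno₆* does not c-command the anaphor → cannot bind it.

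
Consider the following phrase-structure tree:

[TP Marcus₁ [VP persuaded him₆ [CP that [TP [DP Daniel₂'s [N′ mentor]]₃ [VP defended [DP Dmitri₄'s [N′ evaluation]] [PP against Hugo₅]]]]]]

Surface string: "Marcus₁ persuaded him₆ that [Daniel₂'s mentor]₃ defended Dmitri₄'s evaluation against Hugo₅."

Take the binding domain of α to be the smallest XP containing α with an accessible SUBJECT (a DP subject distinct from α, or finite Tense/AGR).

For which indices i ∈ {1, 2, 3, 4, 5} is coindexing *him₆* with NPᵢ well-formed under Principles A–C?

*him* is a pronoun, so Principle B applies: it must be free in its binding domain.
Binding domain of *him₆*: the matrix TP, whose subject is Marcus₁.
*Marcus₁* c-commands the pronoun within its binding domain → coindexation would violate Principle B.
*Daniel₂*: the pronoun c-commands this R-expression → coindexation would violate Principle C on *Daniel₂*.
*[Daniel₂'s mentor]₃*: the pronoun c-commands this R-expression → coindexation would violate Principle C on *[Daniel₂'s mentor]₃*.
*Dmitri₄*: the pronoun c-commands this R-expression → coindexation would violate Principle C on *Dmitri₄*.
*Hugo₅*: the pronoun c-commands this R-expression → coindexation would violate Principle C on *Hugo₅*.

none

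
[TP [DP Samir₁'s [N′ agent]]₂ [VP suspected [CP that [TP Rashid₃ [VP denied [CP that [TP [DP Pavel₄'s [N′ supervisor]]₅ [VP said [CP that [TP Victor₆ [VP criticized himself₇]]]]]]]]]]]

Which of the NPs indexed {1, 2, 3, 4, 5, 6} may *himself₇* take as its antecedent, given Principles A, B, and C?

*himself* is an anaphor, so Principle A applies: it must be bound in its binding domain.
Binding domain of *himself₇*: the embedded TP, whose subject is Victor₆.
*Samir₁* does not c-command the anaphor → cannot bind it.
*[Samir₁'s agent]₂* c-commands the anaphor but is outside its binding domain → cannot satisfy Principle A.
*Rashid₃* c-commands the anaphor but is outside its binding domain → cannot satisfy Principle A.
*Pavel₄* does not c-command the anaphor → cannot bind it.
*[Pavel₄'s supervisor]₅* c-commands the anaphor but is outside its binding domain → cannot satisfy Principle A.
*Victor₆* c-commands the anaphor within its binding domain → licit binder.

{6}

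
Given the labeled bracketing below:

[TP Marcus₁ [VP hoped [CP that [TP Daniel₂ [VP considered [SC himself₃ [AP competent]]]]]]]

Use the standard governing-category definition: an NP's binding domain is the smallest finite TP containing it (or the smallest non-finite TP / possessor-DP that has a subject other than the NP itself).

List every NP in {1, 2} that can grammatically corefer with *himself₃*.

{2}

*himself* is an anaphor, so Principle A applies: it must be bound in its binding domain.
Binding domain of *himself₃*: the embedded TP, whose subject is Daniel₂.
*Marcus₁* c-commands the anaphor but is outside its binding domain → cannot satisfy Principle A.
*Daniel₂* c-commands the anaphor within its binding domain → licit binder.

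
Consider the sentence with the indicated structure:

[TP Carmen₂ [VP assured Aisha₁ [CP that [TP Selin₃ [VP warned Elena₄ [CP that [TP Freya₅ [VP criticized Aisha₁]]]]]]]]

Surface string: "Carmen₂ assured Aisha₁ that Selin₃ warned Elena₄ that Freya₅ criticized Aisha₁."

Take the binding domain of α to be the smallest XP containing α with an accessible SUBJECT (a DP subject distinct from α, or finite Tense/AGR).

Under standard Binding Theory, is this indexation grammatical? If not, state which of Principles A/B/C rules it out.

Principle C

The two coindexed NPs are *Aisha₁* (the lower occurrence) and *Aisha₁* (the higher occurrence).
*Aisha₁* (the lower occurrence) is an R-expression. Principle C requires it to be free everywhere.
*Aisha₁* (the higher occurrence) c-commands it and carries the same index.
The R-expression is bound → Principle C violation.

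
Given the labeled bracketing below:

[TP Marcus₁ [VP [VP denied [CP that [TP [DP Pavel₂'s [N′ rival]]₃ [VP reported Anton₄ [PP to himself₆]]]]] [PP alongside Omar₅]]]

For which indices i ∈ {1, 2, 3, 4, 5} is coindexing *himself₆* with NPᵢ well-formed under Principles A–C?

*himself* is an anaphor, so Principle A applies: it must be bound in its binding domain.
Binding domain of *himself₆*: the embedded TP, whose subject is [Pavel₂'s rival]₃.
*Marcus₁* c-commands the anaphor but is outside its binding domain → cannot satisfy Principle A.
*Pavel₂* does not c-command the anaphor → cannot bind it.
*[Pavel₂'s rival]₃* c-commands the anaphor within its binding domain → licit binder.
*Anton₄* c-commands the anaphor within its binding domain → licit binder.
*Omar₅* does not c-command the anaphor → cannot bind it.

{3, 4}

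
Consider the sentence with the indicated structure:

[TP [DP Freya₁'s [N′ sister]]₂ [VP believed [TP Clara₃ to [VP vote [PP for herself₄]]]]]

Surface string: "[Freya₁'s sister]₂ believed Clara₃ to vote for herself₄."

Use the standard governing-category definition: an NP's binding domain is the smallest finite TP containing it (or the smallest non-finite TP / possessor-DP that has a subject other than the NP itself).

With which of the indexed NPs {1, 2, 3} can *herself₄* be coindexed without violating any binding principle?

{3}

*herself* is an anaphor, so Principle A applies: it must be bound in its binding domain.
Binding domain of *herself₄*: the embedded TP, whose subject is Clara₃.
*Freya₁* does not c-command the anaphor → cannot bind it.
*[Freya₁'s sister]₂* c-commands the anaphor but is outside its binding domain → cannot satisfy Principle A.
*Clara₃* c-commands the anaphor within its binding domain → licit binder.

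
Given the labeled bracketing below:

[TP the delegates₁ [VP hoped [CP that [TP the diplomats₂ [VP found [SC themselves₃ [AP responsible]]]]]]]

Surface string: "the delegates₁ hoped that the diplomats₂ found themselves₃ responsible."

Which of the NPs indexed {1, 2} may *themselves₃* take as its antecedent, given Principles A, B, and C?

*themselves* is an anaphor, so Principle A applies: it must be bound in its binding domain.
Binding domain of *themselves₃*: the embedded TP, whose subject is the diplomats₂.
*the delegates₁* c-commands the anaphor but is outside its binding domain → cannot satisfy Principle A.
*the diplomats₂* c-commands the anaphor within its binding domain → licit binder.

{2}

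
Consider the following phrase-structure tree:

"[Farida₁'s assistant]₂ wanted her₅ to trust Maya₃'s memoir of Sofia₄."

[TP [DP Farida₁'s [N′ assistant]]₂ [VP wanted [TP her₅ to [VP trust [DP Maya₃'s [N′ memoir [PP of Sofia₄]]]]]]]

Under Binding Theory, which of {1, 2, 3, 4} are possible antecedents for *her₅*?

{1}

*her* is a pronoun, so Principle B applies: it must be free in its binding domain.
Binding domain of *her₅*: the matrix TP, whose subject is [Farida₁'s assistant]₂.
*Farida₁* and the pronoun do not c-command one another → neither Principle B nor Principle C is at stake; coindexation permitted.
*[Farida₁'s assistant]₂* c-commands the pronoun within its binding domain → coindexation would violate Principle B.
*Maya₃*: the pronoun c-commands this R-expression → coindexation would violate Principle C on *Maya₃*.
*Sofia₄*: the pronoun c-commands this R-expression → coindexation would violate Principle C on *Sofia₄*.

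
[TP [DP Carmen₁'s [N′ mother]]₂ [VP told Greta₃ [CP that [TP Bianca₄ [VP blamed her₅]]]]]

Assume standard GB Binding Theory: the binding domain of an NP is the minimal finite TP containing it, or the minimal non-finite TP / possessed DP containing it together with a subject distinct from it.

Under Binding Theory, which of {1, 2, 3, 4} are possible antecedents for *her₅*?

{1, 2, 3}

*her* is a pronoun, so Principle B applies: it must be free in its binding domain.
Binding domain of *her₅*: the embedded TP, whose subject is Bianca₄.
*Carmen₁* and the pronoun do not c-command one another → neither Principle B nor Principle C is at stake; coindexation permitted.
*[Carmen₁'s mother]₂* c-commands the pronoun but from outside its binding domain, and is not c-commanded by it → coindexation permitted.
*Greta₃* c-commands the pronoun but from outside its binding domain, and is not c-commanded by it → coindexation permitted.
*Bianca₄* c-commands the pronoun within its binding domain → coindexation would violate Principle B.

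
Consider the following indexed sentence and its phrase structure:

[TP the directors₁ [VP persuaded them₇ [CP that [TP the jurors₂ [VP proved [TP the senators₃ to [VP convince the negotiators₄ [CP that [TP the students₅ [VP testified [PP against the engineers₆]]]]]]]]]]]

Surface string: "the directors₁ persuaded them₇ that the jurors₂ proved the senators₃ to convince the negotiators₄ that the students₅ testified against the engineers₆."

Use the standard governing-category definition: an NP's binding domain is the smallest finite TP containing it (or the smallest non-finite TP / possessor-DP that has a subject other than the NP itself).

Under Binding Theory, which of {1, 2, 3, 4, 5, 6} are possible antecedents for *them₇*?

none

*them* is a pronoun, so Principle B applies: it must be free in its binding domain.
Binding domain of *them₇*: the matrix TP, whose subject is the directors₁.
*the directors₁* c-commands the pronoun within its binding domain → coindexation would violate Principle B.
*the jurors₂*: the pronoun c-commands this R-expression → coindexation would violate Principle C on *the jurors₂*.
*the senators₃*: the pronoun c-commands this R-expression → coindexation would violate Principle C on *the senators₃*.
*the negotiators₄*: the pronoun c-commands this R-expression → coindexation would violate Principle C on *the negotiators₄*.
*the students₅*: the pronoun c-commands this R-expression → coindexation would violate Principle C on *the students₅*.
*the engineers₆*: the pronoun c-commands this R-expression → coindexation would violate Principle C on *the engineers₆*.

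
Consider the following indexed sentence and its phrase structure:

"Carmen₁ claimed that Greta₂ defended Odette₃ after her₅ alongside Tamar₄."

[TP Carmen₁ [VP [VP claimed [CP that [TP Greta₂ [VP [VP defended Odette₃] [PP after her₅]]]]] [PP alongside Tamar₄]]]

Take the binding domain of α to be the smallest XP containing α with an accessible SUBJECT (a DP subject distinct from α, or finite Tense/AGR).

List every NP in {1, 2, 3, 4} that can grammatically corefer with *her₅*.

{1, 3, 4}

*her* is a pronoun, so Principle B applies: it must be free in its binding domain.
Binding domain of *her₅*: the embedded TP, whose subject is Greta₂.
*Carmen₁* c-commands the pronoun but from outside its binding domain, and is not c-commanded by it → coindexation permitted.
*Greta₂* c-commands the pronoun within its binding domain → coindexation would violate Principle B.
*Odette₃* and the pronoun do not c-command one another → neither Principle B nor Principle C is at stake; coindexation permitted.
*Tamar₄* and the pronoun do not c-command one another → neither Principle B nor Principle C is at stake; coindexation permitted.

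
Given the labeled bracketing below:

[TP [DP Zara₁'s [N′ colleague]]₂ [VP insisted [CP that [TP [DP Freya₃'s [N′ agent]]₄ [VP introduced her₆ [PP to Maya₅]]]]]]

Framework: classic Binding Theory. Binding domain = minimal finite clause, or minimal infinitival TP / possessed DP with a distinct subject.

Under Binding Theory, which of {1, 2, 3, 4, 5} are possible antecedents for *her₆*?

{1, 2, 3}

*her* is a pronoun, so Principle B applies: it must be free in its binding domain.
Binding domain of *her₆*: the embedded TP, whose subject is [Freya₃'s agent]₄.
*Zara₁* and the pronoun do not c-command one another → neither Principle B nor Principle C is at stake; coindexation permitted.
*[Zara₁'s colleague]₂* c-commands the pronoun but from outside its binding domain, and is not c-commanded by it → coindexation permitted.
*Freya₃* and the pronoun do not c-command one another → neither Principle B nor Principle C is at stake; coindexation permitted.
*[Freya₃'s agent]₄* c-commands the pronoun within its binding domain → coindexation would violate Principle B.
*Maya₅*: the pronoun c-commands this R-expression → coindexation would violate Principle C on *Maya₅*.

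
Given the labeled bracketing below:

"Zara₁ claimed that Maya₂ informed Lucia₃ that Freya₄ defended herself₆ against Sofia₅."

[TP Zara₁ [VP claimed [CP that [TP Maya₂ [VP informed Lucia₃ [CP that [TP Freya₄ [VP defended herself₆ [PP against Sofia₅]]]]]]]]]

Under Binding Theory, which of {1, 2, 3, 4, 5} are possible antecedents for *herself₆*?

*herself* is an anaphor, so Principle A applies: it must be bound in its binding domain.
Binding domain of *herself₆*: the embedded TP, whose subject is Freya₄.
*Zara₁* c-commands the anaphor but is outside its binding domain → cannot satisfy Principle A.
*Maya₂* c-commands the anaphor but is outside its binding domain → cannot satisfy Principle A.
*Lucia₃* c-commands the anaphor but is outside its binding domain → cannot satisfy Principle A.
*Freya₄* c-commands the anaphor within its binding domain → licit binder.
*Sofia₅* does not c-command the anaphor → cannot bind it.

{4}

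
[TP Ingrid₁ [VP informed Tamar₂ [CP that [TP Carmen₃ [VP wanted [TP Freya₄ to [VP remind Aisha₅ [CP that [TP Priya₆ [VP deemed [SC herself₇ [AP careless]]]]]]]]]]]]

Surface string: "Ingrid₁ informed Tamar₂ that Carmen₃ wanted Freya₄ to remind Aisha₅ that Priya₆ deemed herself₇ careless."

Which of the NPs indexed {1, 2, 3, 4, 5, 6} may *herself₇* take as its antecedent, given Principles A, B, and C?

*herself* is an anaphor, so Principle A applies: it must be bound in its binding domain.
Binding domain of *herself₇*: the embedded TP, whose subject is Priya₆.
*Ingrid₁* c-commands the anaphor but is outside its binding domain → cannot satisfy Principle A.
*Tamar₂* c-commands the anaphor but is outside its binding domain → cannot satisfy Principle A.
*Carmen₃* c-commands the anaphor but is outside its binding domain → cannot satisfy Principle A.
*Freya₄* c-commands the anaphor but is outside its binding domain → cannot satisfy Principle A.
*Aisha₅* c-commands the anaphor but is outside its binding domain → cannot satisfy Principle A.
*Priya₆* c-commands the anaphor within its binding domain → licit binder.

{6}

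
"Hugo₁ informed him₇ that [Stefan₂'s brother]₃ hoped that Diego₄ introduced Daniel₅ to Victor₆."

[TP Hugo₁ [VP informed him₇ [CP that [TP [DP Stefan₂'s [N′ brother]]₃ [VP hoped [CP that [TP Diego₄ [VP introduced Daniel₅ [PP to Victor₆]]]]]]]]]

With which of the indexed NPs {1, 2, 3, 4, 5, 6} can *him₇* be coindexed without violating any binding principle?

*him* is a pronoun, so Principle B applies: it must be free in its binding domain.
Binding domain of *him₇*: the matrix TP, whose subject is Hugo₁.
*Hugo₁* c-commands the pronoun within its binding domain → coindexation would violate Principle B.
*Stefan₂*: the pronoun c-commands this R-expression → coindexation would violate Principle C on *Stefan₂*.
*[Stefan₂'s brother]₃*: the pronoun c-commands this R-expression → coindexation would violate Principle C on *[Stefan₂'s brother]₃*.
*Diego₄*: the pronoun c-commands this R-expression → coindexation would violate Principle C on *Diego₄*.
*Daniel₅*: the pronoun c-commands this R-expression → coindexation would violate Principle C on *Daniel₅*.
*Victor₆*: the pronoun c-commands this R-expression → coindexation would violate Principle C on *Victor₆*.

none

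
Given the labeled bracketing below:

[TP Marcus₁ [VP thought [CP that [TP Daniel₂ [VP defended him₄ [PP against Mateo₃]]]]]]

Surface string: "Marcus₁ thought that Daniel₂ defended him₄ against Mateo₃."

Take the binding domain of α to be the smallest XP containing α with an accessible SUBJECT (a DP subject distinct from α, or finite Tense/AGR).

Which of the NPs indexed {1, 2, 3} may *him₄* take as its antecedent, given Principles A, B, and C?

{1}

*him* is a pronoun, so Principle B applies: it must be free in its binding domain.
Binding domain of *him₄*: the embedded TP, whose subject is Daniel₂.
*Marcus₁* c-commands the pronoun but from outside its binding domain, and is not c-commanded by it → coindexation permitted.
*Daniel₂* c-commands the pronoun within its binding domain → coindexation would violate Principle B.
*Mateo₃*: the pronoun c-commands this R-expression → coindexation would violate Principle C on *Mateo₃*.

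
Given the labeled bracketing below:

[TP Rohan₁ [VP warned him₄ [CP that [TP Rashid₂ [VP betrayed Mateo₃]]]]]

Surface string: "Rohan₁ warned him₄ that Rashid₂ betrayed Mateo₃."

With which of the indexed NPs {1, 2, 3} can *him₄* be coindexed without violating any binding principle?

none

*him* is a pronoun, so Principle B applies: it must be free in its binding domain.
Binding domain of *him₄*: the matrix TP, whose subject is Rohan₁.
*Rohan₁* c-commands the pronoun within its binding domain → coindexation would violate Principle B.
*Rashid₂*: the pronoun c-commands this R-expression → coindexation would violate Principle C on *Rashid₂*.
*Mateo₃*: the pronoun c-commands this R-expression → coindexation would violate Principle C on *Mateo₃*.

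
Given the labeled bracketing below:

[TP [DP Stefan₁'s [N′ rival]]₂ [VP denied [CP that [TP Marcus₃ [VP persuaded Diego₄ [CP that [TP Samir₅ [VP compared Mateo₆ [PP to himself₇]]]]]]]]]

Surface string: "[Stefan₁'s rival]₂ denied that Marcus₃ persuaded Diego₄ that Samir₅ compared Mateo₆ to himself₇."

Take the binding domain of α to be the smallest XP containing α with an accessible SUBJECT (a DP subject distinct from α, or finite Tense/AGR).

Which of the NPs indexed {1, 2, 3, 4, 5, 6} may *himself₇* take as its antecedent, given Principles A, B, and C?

{5, 6}

*himself* is an anaphor, so Principle A applies: it must be bound in its binding domain.
Binding domain of *himself₇*: the embedded TP, whose subject is Samir₅.
*Stefan₁* does not c-command the anaphor → cannot bind it.
*[Stefan₁'s rival]₂* c-commands the anaphor but is outside its binding domain → cannot satisfy Principle A.
*Marcus₃* c-commands the anaphor but is outside its binding domain → cannot satisfy Principle A.
*Diego₄* c-commands the anaphor but is outside its binding domain → cannot satisfy Principle A.
*Samir₅* c-commands the anaphor within its binding domain → licit binder.
*Mateo₆* c-commands the anaphor within its binding domain → licit binder.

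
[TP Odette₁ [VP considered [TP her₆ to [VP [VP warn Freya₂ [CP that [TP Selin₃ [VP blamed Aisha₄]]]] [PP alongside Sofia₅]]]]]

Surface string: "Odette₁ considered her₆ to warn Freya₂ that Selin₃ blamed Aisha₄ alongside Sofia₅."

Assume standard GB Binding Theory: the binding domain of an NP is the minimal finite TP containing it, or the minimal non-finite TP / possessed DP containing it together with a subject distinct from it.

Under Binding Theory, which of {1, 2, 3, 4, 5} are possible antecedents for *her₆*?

none

*her* is a pronoun, so Principle B applies: it must be free in its binding domain.
Binding domain of *her₆*: the matrix TP, whose subject is Odette₁.
*Odette₁* c-commands the pronoun within its binding domain → coindexation would violate Principle B.
*Freya₂*: the pronoun c-commands this R-expression → coindexation would violate Principle C on *Freya₂*.
*Selin₃*: the pronoun c-commands this R-expression → coindexation would violate Principle C on *Selin₃*.
*Aisha₄*: the pronoun c-commands this R-expression → coindexation would violate Principle C on *Aisha₄*.
*Sofia₅*: the pronoun c-commands this R-expression → coindexation would violate Principle C on *Sofia₅*.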